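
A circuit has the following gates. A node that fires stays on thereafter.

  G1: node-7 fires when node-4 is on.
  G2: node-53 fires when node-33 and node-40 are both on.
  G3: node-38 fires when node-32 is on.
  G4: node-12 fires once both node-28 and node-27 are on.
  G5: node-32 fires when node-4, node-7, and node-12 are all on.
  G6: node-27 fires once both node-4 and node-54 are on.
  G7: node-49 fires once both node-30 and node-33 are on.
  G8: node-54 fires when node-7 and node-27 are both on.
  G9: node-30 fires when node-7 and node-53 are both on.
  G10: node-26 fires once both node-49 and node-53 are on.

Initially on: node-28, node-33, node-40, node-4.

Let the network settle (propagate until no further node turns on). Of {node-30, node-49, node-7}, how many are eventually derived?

G1: node-4 on → node-7 on.
G2: node-33 and node-40 on → node-53 on.
node-7 and node-53 are on, so node-30 fires (G9).
node-30 and node-33 are on, so node-49 fires (G7).
node-30: reached.
node-49: reached.
node-7: reached.
All 3 are reached.

3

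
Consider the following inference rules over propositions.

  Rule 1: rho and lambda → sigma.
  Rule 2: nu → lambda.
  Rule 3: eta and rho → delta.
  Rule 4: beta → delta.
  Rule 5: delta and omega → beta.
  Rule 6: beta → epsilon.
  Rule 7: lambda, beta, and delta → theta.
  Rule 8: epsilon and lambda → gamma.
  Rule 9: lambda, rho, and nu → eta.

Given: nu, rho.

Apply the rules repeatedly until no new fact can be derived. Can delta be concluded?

From nu, Rule 2 gives lambda.
From lambda, rho, and nu, Rule 9 gives eta.
From eta and rho, Rule 3 gives delta.

Yes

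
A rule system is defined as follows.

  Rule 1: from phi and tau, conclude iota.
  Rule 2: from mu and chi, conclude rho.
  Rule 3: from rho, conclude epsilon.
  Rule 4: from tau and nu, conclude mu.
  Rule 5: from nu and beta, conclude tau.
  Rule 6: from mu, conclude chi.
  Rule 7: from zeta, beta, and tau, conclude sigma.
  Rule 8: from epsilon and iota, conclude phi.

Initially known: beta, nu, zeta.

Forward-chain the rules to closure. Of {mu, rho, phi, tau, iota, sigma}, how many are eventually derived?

4

From nu and beta, Rule 5 gives tau.
zeta, beta, and tau hold, so sigma follows (Rule 7).
tau and nu hold, so mu follows (Rule 4).
mu holds, so chi follows (Rule 6).
mu and chi hold, so rho follows (Rule 2).
mu: reached.
rho: reached.
phi would need epsilon and iota (Rule 8), but iota is never established.
tau: reached.
iota would need phi and tau (Rule 1), but phi is never established.
sigma: reached.
Reached: mu, rho, tau, and sigma — 4 of the 6.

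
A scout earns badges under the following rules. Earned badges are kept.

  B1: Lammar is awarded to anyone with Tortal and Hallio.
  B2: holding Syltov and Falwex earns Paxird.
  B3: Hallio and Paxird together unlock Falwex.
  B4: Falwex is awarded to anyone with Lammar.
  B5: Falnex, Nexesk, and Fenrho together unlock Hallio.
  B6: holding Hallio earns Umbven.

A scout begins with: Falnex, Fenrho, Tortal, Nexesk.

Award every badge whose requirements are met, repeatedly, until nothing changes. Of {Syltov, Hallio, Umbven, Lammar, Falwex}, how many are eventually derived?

With Falnex, Nexesk, and Fenrho, Hallio is earned (B5).
With Tortal and Hallio, Lammar is earned (B1).
With Hallio, Umbven is earned (B6).
With Lammar, Falwex is earned (B4).
No rule produces Syltov, and it is not given.
Hallio: reached.
Umbven: reached.
Lammar: reached.
Falwex: reached.
Reached: Hallio, Umbven, Lammar, and Falwex — 4 of the 5.

4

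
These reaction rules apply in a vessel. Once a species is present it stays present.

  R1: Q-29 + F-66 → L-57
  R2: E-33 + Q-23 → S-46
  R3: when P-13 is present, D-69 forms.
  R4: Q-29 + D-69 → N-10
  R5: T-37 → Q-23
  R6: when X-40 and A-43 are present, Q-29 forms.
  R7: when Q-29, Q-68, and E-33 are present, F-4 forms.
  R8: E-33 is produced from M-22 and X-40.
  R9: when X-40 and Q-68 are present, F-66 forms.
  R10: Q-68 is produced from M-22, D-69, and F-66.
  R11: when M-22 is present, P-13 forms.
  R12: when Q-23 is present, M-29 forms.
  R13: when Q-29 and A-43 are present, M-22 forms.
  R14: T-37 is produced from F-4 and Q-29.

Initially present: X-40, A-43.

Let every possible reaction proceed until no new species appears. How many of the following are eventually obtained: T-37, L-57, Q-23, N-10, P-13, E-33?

3

X-40 and A-43 present → Q-29 forms (R6).
Q-29 and A-43 present → M-22 forms (R13).
M-22 present → P-13 forms (R11).
M-22 and X-40 present → E-33 forms (R8).
P-13 present → D-69 forms (R3).
Q-29 and D-69 present → N-10 forms (R4).
T-37 would need F-4 and Q-29 (R14), but F-4 never forms.
L-57 would need Q-29 and F-66 (R1), but F-66 never forms.
Q-23 would need T-37 (R5), but T-37 never forms.
N-10: reached.
P-13: reached.
E-33: reached.
Reached: N-10, P-13, and E-33 — 3 of the 6.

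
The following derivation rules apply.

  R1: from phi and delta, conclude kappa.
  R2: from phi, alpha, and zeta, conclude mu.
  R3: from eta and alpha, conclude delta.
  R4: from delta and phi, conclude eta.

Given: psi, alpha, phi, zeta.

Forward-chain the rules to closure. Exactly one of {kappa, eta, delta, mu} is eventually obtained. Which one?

From phi, alpha, and zeta, R2 gives mu.
delta would need eta and alpha (R3), but eta is never established. kappa would need phi and delta (R1), but delta is never established. eta would need delta and phi (R4), but delta is never established.

mu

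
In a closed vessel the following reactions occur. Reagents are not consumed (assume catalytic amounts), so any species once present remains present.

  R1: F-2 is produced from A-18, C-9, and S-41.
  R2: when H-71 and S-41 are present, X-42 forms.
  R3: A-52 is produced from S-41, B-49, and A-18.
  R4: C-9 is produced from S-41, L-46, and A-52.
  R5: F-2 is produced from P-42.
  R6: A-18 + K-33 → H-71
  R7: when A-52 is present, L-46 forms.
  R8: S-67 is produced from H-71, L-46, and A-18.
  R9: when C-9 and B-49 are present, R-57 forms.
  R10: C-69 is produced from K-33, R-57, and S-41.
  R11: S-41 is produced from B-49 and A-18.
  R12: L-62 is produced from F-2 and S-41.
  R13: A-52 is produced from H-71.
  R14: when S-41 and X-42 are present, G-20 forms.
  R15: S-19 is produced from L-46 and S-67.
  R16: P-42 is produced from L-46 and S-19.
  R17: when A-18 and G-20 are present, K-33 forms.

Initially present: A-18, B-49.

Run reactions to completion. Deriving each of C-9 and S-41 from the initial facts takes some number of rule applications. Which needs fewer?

S-41: B-49 and A-18 present → S-41 forms (R11). [1 rule application]
C-9: B-49 and A-18 present → S-41 forms (R11). S-41, B-49, and A-18 present → A-52 forms (R3). A-52 present → L-46 forms (R7). S-41, L-46, and A-52 present → C-9 forms (R4). [4 rule applications]
S-41 needs fewer.

S-41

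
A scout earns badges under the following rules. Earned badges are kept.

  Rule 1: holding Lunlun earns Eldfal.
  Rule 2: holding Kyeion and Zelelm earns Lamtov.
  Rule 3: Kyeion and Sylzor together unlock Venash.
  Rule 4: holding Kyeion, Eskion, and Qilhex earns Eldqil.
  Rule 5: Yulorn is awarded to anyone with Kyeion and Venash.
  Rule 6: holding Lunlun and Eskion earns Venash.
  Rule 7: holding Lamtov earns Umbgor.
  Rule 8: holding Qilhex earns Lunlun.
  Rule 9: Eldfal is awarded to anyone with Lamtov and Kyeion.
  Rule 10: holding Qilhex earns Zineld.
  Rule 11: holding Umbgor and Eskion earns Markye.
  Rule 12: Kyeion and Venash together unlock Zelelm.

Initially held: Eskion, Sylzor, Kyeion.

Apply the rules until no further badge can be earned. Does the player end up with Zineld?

No

Zineld would need Qilhex (Rule 10), but Qilhex is never earned.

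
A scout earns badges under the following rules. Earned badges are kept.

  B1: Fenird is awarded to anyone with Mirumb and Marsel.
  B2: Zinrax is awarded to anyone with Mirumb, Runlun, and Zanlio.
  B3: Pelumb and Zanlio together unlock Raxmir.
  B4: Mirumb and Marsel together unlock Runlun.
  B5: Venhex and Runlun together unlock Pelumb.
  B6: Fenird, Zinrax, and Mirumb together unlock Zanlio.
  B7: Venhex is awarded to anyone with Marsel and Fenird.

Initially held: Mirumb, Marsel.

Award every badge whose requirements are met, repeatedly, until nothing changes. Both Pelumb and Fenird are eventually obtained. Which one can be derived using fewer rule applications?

Fenird

Fenird: With Mirumb and Marsel, Fenird is earned (B1). [1 rule application]
Pelumb: With Mirumb and Marsel, Fenird is earned (B1). With Mirumb and Marsel, Runlun is earned (B4). With Marsel and Fenird, Venhex is earned (B7). With Venhex and Runlun, Pelumb is earned (B5). [4 rule applications]
Fenird needs fewer.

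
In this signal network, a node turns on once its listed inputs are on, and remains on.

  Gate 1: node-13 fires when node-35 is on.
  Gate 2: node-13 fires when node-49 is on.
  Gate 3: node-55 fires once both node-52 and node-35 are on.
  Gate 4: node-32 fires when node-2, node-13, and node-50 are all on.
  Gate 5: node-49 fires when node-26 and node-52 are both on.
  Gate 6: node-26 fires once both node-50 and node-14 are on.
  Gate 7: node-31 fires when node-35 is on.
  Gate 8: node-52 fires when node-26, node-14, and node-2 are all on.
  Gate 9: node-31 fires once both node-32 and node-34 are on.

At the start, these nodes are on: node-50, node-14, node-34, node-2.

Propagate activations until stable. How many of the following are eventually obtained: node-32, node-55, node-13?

2

node-50 and node-14 are on, so node-26 fires (Gate 6).
Gate 8: node-26, node-14, and node-2 on → node-52 on.
Gate 5: node-26 and node-52 on → node-49 on.
Gate 2: node-49 on → node-13 on.
node-2, node-13, and node-50 are on, so node-32 fires (Gate 4).
node-32: reached.
node-55 would need node-52 and node-35 (Gate 3), but node-35 never turns on.
node-13: reached.
Reached: node-32 and node-13 — 2 of the 3.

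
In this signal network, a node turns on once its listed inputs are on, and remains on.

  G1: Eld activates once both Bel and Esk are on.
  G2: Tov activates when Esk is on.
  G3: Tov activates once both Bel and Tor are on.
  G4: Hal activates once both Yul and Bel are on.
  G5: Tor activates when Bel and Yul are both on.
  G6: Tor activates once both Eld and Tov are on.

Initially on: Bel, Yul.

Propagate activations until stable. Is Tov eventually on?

Bel and Yul are on, so Tor activates (G5).
Bel and Tor are on, so Tov activates (G3).

Yes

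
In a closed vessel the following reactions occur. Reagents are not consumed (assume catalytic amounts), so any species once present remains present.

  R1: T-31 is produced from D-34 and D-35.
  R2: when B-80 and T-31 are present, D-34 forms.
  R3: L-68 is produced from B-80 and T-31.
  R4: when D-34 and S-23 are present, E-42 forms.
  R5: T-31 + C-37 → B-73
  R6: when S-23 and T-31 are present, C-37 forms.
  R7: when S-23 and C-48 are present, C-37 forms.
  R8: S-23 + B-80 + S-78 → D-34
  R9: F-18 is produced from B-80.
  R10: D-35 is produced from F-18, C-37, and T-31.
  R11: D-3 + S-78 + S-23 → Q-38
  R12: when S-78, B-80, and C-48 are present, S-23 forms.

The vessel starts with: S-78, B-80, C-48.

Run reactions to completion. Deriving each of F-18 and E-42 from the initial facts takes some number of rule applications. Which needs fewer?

F-18: B-80 present → F-18 forms (R9). [1 rule application]
E-42: S-78, B-80, and C-48 present → S-23 forms (R12). S-23, B-80, and S-78 present → D-34 forms (R8). D-34 and S-23 present → E-42 forms (R4). [3 rule applications]
F-18 needs fewer.

F-18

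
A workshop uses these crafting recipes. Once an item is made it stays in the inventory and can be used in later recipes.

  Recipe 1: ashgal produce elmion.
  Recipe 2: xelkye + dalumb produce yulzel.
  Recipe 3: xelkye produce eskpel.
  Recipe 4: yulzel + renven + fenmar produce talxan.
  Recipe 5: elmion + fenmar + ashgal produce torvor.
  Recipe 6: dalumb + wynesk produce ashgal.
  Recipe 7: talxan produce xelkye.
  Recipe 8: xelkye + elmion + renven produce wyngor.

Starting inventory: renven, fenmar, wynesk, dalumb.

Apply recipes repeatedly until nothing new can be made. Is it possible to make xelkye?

xelkye would need talxan (Recipe 7), but talxan is never obtained.

No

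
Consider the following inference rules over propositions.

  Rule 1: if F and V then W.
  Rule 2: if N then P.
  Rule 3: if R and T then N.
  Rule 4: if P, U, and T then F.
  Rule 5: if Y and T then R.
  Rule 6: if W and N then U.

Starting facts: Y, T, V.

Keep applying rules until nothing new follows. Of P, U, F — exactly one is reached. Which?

From Y and T, Rule 5 gives R.
R and T hold, so N follows (Rule 3).
From N, Rule 2 gives P.
U would need W and N (Rule 6), but W is never established. F would need P, U, and T (Rule 4), but U is never established.

P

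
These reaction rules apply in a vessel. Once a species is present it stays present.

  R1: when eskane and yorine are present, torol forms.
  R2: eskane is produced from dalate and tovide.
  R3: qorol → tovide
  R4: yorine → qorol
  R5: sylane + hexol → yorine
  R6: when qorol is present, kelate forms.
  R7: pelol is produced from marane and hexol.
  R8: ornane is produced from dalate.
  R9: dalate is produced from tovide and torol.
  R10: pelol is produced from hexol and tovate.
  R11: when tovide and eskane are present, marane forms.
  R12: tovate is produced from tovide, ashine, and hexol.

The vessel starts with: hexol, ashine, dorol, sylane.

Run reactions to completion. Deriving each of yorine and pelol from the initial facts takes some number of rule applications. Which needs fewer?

yorine: sylane and hexol present → yorine forms (R5). [1 rule application]
pelol: sylane and hexol present → yorine forms (R5). yorine present → qorol forms (R4). qorol present → tovide forms (R3). tovide, ashine, and hexol present → tovate forms (R12). hexol and tovate present → pelol forms (R10). [5 rule applications]
yorine needs fewer.

yorine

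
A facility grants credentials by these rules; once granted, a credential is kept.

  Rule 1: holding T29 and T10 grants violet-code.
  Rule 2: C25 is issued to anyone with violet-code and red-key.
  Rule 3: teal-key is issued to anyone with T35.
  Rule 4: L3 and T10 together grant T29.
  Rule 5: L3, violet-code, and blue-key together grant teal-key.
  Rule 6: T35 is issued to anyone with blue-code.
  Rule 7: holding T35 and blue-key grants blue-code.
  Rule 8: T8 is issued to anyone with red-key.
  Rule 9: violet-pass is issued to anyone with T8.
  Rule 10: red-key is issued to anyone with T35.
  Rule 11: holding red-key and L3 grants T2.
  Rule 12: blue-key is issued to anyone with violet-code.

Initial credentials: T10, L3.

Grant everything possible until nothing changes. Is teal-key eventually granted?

Yes

Holding L3 and T10 grants T29 (Rule 4).
Holding T29 and T10 grants violet-code (Rule 1).
Holding violet-code grants blue-key (Rule 12).
Holding L3, violet-code, and blue-key grants teal-key (Rule 5).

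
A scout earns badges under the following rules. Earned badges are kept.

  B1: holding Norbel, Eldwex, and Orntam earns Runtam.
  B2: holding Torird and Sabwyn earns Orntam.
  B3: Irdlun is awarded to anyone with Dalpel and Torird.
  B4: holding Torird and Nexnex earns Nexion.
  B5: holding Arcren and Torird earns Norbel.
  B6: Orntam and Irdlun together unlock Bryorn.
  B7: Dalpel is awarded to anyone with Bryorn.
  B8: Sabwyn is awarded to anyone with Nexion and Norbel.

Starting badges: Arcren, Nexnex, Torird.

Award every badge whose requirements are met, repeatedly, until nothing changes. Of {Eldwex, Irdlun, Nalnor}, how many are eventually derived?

0

No rule produces Eldwex, and it is not given.
Irdlun would need Dalpel and Torird (B3), but Dalpel is never earned.
No rule produces Nalnor, and it is not given.
None of the 3 are reached.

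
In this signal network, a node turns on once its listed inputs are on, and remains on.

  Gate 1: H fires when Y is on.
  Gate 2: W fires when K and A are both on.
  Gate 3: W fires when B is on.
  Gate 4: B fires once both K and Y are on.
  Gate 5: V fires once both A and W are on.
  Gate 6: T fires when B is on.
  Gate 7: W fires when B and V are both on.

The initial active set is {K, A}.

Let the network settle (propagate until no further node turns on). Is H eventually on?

H would need Y (Gate 1), but Y never turns on.

No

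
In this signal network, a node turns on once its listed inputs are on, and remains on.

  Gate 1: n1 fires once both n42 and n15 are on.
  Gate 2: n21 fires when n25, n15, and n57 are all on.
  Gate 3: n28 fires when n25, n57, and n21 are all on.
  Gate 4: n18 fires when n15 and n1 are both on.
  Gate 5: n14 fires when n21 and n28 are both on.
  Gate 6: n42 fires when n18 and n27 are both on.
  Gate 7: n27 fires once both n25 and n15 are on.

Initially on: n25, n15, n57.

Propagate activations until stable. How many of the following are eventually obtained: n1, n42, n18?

n1 would need n42 and n15 (Gate 1), but n42 never turns on.
n42 would need n18 and n27 (Gate 6), but n18 never turns on.
n18 would need n15 and n1 (Gate 4), but n1 never turns on.
None of the 3 are reached.

0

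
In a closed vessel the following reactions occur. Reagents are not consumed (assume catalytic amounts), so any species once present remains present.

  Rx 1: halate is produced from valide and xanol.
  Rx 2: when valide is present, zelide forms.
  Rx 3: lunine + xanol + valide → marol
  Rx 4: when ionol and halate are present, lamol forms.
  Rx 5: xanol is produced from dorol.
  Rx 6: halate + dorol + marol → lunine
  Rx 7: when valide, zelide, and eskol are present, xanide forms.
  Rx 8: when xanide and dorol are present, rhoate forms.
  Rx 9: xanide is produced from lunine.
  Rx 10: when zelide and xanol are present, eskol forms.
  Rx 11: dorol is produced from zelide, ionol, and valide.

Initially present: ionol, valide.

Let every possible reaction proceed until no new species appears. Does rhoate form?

Yes

valide present → zelide forms (Rx 2).
zelide, ionol, and valide present → dorol forms (Rx 11).
dorol present → xanol forms (Rx 5).
zelide and xanol present → eskol forms (Rx 10).
valide, zelide, and eskol present → xanide forms (Rx 7).
xanide and dorol present → rhoate forms (Rx 8).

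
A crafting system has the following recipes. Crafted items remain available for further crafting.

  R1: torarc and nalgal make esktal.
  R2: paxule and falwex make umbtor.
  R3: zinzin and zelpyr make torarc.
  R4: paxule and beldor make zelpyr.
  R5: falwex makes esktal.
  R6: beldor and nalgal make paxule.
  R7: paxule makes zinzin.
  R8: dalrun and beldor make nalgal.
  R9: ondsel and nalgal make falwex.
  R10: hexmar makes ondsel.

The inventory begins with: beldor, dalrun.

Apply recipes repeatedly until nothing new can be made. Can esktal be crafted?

Using R8, dalrun and beldor make nalgal.
beldor and nalgal → paxule (R6).
Using R4, paxule and beldor make zelpyr.
paxule → zinzin (R7).
zinzin and zelpyr → torarc (R3).
Using R1, torarc and nalgal make esktal.

Yes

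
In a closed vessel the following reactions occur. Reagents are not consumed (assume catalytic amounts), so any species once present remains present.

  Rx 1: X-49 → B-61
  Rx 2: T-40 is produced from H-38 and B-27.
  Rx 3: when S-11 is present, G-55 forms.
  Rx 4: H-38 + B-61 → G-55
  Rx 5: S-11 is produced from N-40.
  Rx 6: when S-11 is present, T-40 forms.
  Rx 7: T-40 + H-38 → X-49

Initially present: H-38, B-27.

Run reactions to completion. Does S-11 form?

S-11 would need N-40 (Rx 5), but N-40 never forms.

No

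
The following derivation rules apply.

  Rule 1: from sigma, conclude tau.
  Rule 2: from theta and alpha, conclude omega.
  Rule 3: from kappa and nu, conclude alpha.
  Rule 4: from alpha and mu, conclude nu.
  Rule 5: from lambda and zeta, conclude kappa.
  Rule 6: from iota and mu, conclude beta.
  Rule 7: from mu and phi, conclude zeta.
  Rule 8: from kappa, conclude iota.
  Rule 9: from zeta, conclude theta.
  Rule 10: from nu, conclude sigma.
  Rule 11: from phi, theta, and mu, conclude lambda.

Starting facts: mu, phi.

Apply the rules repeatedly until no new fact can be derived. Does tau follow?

No

tau would need sigma (Rule 1), but sigma is never established.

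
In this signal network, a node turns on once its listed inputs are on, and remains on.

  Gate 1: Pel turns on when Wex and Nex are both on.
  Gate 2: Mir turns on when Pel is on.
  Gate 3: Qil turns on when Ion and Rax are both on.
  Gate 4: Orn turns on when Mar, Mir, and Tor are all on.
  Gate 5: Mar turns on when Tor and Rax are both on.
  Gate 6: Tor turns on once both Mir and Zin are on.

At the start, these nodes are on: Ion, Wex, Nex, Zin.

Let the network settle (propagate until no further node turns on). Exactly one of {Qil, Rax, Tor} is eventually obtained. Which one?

Tor

Gate 1: Wex and Nex on → Pel on.
Gate 2: Pel on → Mir on.
Mir and Zin are on, so Tor turns on (Gate 6).
No rule produces Rax, and it is not given. Qil would need Ion and Rax (Gate 3), but Rax never turns on.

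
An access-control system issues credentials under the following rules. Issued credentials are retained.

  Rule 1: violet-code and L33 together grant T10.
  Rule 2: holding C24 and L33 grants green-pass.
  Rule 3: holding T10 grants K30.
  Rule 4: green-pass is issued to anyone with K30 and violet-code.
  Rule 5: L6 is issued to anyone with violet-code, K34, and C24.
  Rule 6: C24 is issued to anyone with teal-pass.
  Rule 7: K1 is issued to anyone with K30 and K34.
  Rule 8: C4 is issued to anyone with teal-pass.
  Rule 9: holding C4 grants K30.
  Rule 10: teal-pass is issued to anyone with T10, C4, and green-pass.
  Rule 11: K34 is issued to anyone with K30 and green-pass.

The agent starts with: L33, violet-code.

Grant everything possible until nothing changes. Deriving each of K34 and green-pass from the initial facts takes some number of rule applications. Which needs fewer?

green-pass

green-pass: Holding violet-code and L33 grants T10 (Rule 1). Holding T10 grants K30 (Rule 3). Holding K30 and violet-code grants green-pass (Rule 4). [3 rule applications]
K34: Holding violet-code and L33 grants T10 (Rule 1). Holding T10 grants K30 (Rule 3). Holding K30 and violet-code grants green-pass (Rule 4). Holding K30 and green-pass grants K34 (Rule 11). [4 rule applications]
green-pass needs fewer.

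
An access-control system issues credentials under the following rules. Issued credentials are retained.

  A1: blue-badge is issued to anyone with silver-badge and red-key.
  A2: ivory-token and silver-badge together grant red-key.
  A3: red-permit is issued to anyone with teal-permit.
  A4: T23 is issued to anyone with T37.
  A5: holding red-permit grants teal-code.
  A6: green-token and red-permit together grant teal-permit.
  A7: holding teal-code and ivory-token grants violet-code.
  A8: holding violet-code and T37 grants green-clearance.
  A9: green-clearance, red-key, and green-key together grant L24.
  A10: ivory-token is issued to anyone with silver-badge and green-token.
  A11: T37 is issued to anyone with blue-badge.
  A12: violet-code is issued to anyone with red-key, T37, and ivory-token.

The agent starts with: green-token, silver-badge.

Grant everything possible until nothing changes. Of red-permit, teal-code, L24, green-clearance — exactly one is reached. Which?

Holding silver-badge and green-token grants ivory-token (A10).
Holding ivory-token and silver-badge grants red-key (A2).
Holding silver-badge and red-key grants blue-badge (A1).
Holding blue-badge grants T37 (A11).
Holding red-key, T37, and ivory-token grants violet-code (A12).
Holding violet-code and T37 grants green-clearance (A8).
red-permit would need teal-permit (A3), but teal-permit is never granted. L24 would need green-clearance, red-key, and green-key (A9), but green-key is never granted. teal-code would need red-permit (A5), but red-permit is never granted.

green-clearance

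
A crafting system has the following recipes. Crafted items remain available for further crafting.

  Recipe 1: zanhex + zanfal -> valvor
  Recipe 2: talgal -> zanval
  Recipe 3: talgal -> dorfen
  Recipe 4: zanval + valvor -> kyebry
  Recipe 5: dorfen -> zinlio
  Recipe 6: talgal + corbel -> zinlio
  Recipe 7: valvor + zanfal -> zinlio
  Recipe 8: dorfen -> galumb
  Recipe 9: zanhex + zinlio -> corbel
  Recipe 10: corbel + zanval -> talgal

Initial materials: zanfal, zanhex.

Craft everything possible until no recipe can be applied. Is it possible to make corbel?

Yes

zanhex + zanfal -> valvor (Recipe 1).
valvor + zanfal -> zinlio (Recipe 7).
zanhex + zinlio -> corbel (Recipe 9).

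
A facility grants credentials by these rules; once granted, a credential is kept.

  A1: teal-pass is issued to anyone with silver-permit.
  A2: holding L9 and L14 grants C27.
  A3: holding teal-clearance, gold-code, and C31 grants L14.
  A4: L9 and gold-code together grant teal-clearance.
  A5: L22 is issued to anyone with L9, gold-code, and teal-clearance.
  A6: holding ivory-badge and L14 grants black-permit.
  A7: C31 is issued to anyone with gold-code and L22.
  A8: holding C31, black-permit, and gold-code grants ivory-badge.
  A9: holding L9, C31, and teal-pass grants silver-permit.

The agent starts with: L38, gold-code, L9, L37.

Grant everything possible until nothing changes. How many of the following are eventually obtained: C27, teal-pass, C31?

2

Holding L9 and gold-code grants teal-clearance (A4).
Holding L9, gold-code, and teal-clearance grants L22 (A5).
Holding gold-code and L22 grants C31 (A7).
Holding teal-clearance, gold-code, and C31 grants L14 (A3).
Holding L9 and L14 grants C27 (A2).
C27: reached.
teal-pass would need silver-permit (A1), but silver-permit is never granted.
C31: reached.
Reached: C27 and C31 — 2 of the 3.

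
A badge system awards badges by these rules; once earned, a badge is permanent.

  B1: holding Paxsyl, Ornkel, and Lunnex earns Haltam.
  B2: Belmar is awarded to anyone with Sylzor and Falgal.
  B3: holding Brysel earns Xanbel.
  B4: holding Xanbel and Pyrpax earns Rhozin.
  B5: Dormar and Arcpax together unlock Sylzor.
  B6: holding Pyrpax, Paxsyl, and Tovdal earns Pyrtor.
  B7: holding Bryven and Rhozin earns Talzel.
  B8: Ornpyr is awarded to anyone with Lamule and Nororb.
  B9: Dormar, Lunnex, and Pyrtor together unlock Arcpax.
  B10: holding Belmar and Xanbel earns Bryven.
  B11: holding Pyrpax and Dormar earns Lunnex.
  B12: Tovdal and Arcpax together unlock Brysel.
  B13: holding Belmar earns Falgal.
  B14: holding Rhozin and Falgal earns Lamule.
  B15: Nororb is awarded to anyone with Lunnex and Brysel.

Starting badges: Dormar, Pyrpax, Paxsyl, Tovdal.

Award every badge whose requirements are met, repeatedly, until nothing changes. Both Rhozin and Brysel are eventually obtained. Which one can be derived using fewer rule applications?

Brysel

Brysel: With Pyrpax, Paxsyl, and Tovdal, Pyrtor is earned (B6). With Pyrpax and Dormar, Lunnex is earned (B11). With Dormar, Lunnex, and Pyrtor, Arcpax is earned (B9). With Tovdal and Arcpax, Brysel is earned (B12). [4 rule applications]
Rhozin: With Pyrpax, Paxsyl, and Tovdal, Pyrtor is earned (B6). With Pyrpax and Dormar, Lunnex is earned (B11). With Dormar, Lunnex, and Pyrtor, Arcpax is earned (B9). With Tovdal and Arcpax, Brysel is earned (B12). With Brysel, Xanbel is earned (B3). With Xanbel and Pyrpax, Rhozin is earned (B4). [6 rule applications]
Brysel needs fewer.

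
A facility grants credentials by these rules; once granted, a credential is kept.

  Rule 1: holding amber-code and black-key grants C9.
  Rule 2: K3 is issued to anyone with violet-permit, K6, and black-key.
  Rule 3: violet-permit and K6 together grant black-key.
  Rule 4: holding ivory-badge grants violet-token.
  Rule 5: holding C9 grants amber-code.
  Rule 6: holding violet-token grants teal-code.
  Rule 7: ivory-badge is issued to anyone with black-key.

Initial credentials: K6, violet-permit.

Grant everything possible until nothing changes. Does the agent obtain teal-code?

Yes

Holding violet-permit and K6 grants black-key (Rule 3).
Holding black-key grants ivory-badge (Rule 7).
Holding ivory-badge grants violet-token (Rule 4).
Holding violet-token grants teal-code (Rule 6).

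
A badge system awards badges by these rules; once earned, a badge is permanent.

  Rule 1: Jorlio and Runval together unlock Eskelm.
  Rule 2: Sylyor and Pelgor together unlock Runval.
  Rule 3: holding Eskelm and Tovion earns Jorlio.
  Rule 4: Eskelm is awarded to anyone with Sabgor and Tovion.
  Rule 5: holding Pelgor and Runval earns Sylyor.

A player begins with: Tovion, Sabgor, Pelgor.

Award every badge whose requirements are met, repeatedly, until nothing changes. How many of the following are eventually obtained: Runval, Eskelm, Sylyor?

1

With Sabgor and Tovion, Eskelm is earned (Rule 4).
Runval would need Sylyor and Pelgor (Rule 2), but Sylyor is never earned.
Eskelm: reached.
Sylyor would need Pelgor and Runval (Rule 5), but Runval is never earned.
Reached: Eskelm — 1 of the 3.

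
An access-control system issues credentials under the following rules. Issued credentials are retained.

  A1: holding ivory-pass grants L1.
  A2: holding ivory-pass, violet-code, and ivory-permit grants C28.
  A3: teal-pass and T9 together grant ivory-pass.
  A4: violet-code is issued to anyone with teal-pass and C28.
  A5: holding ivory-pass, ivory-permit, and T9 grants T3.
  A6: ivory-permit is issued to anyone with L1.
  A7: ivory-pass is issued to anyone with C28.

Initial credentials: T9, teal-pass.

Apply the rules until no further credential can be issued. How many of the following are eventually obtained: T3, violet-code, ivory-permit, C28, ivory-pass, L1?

Holding teal-pass and T9 grants ivory-pass (A3).
Holding ivory-pass grants L1 (A1).
Holding L1 grants ivory-permit (A6).
Holding ivory-pass, ivory-permit, and T9 grants T3 (A5).
T3: reached.
violet-code would need teal-pass and C28 (A4), but C28 is never granted.
ivory-permit: reached.
C28 would need ivory-pass, violet-code, and ivory-permit (A2), but violet-code is never granted.
ivory-pass: reached.
L1: reached.
Reached: T3, ivory-permit, ivory-pass, and L1 — 4 of the 6.

4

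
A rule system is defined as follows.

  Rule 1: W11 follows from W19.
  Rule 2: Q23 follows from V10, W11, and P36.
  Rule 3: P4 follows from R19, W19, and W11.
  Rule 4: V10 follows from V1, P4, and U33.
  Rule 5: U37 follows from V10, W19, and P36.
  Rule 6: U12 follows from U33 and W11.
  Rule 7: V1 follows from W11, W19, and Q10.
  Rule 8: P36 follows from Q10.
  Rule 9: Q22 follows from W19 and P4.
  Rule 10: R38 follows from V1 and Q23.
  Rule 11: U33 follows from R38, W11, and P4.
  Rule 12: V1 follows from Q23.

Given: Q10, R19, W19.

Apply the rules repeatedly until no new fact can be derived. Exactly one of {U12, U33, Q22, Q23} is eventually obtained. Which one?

W19 holds, so W11 follows (Rule 1).
From R19, W19, and W11, Rule 3 gives P4.
From W19 and P4, Rule 9 gives Q22.
Q23 would need V10, W11, and P36 (Rule 2), but V10 is never established. U12 would need U33 and W11 (Rule 6), but U33 is never established. U33 would need R38, W11, and P4 (Rule 11), but R38 is never established.

Q22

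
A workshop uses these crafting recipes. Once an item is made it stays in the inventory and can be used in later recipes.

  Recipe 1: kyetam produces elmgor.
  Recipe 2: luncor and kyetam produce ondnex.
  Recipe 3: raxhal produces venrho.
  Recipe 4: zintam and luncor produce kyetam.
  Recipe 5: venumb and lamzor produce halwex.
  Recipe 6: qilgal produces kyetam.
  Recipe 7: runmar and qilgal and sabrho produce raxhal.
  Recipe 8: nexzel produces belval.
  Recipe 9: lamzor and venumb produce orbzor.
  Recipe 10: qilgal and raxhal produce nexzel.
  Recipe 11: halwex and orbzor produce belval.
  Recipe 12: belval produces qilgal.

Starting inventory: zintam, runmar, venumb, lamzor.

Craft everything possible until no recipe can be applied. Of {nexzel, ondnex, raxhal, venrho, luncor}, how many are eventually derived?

nexzel would need qilgal and raxhal (Recipe 10), but raxhal is never obtained.
ondnex would need luncor and kyetam (Recipe 2), but luncor is never obtained.
raxhal would need runmar, qilgal, and sabrho (Recipe 7), but sabrho is never obtained.
venrho would need raxhal (Recipe 3), but raxhal is never obtained.
No rule produces luncor, and it is not given.
None of the 5 are reached.

0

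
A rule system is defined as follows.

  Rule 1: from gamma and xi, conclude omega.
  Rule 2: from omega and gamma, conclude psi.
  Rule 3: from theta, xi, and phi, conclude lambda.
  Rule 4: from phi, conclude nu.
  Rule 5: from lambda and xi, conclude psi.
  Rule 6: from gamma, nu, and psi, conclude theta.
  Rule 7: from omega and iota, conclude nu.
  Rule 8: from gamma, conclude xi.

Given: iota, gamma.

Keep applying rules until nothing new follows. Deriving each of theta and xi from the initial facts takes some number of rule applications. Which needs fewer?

xi

xi: gamma holds, so xi follows (Rule 8). [1 rule application]
theta: From gamma, Rule 8 gives xi. gamma and xi hold, so omega follows (Rule 1). From omega and gamma, Rule 2 gives psi. omega and iota hold, so nu follows (Rule 7). From gamma, nu, and psi, Rule 6 gives theta. [5 rule applications]
xi needs fewer.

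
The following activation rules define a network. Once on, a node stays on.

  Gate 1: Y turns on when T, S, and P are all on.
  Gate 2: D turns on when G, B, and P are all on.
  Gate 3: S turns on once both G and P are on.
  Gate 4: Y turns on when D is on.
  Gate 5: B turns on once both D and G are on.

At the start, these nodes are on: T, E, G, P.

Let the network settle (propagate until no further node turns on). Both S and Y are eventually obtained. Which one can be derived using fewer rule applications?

S

S: Gate 3: G and P on → S on. [1 rule application]
Y: G and P are on, so S turns on (Gate 3). Gate 1: T, S, and P on → Y on. [2 rule applications]
S needs fewer.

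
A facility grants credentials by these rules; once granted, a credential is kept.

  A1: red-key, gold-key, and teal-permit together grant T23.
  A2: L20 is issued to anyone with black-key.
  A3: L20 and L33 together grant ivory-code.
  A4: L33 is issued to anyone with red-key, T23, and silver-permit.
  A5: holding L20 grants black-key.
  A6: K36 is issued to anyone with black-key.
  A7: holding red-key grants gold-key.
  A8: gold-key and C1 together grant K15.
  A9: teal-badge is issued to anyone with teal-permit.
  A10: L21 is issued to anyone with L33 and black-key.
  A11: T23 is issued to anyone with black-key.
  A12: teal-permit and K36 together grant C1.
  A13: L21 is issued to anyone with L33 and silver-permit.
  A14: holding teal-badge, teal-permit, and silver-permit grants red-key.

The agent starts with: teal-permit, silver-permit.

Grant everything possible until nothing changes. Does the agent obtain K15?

No

K15 would need gold-key and C1 (A8), but C1 is never granted.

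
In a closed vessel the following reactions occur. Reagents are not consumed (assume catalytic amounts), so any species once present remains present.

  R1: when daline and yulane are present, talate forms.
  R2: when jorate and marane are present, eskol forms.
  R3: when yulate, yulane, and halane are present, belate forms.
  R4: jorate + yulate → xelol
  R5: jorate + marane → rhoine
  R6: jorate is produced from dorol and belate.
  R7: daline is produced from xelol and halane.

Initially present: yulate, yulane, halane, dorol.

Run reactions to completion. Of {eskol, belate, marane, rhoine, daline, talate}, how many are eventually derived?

yulate, yulane, and halane present → belate forms (R3).
dorol and belate present → jorate forms (R6).
jorate and yulate present → xelol forms (R4).
xelol and halane present → daline forms (R7).
daline and yulane present → talate forms (R1).
eskol would need jorate and marane (R2), but marane never forms.
belate: reached.
No rule produces marane, and it is not given.
rhoine would need jorate and marane (R5), but marane never forms.
daline: reached.
talate: reached.
Reached: belate, daline, and talate — 3 of the 6.

3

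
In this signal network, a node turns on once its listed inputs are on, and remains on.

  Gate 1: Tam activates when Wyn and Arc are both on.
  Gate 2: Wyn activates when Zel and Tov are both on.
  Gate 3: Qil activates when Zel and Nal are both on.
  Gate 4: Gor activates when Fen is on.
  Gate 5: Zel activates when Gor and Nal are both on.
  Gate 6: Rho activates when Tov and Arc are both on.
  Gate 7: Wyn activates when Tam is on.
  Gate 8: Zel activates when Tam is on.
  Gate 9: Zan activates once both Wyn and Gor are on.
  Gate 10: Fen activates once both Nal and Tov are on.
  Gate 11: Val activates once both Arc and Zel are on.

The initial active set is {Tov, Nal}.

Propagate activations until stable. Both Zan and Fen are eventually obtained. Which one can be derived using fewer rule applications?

Fen

Fen: Gate 10: Nal and Tov on → Fen on. [1 rule application]
Zan: Nal and Tov are on, so Fen activates (Gate 10). Gate 4: Fen on → Gor on. Gor and Nal are on, so Zel activates (Gate 5). Gate 2: Zel and Tov on → Wyn on. Gate 9: Wyn and Gor on → Zan on. [5 rule applications]
Fen needs fewer.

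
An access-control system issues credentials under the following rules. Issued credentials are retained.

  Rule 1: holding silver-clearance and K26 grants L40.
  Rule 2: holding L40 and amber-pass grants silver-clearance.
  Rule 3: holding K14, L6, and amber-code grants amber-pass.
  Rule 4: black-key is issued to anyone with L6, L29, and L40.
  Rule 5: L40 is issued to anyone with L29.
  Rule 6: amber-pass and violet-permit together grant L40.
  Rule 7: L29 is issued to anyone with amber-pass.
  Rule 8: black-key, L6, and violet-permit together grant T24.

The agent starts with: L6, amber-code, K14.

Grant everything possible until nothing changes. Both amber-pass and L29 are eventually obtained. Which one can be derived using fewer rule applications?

amber-pass: Holding K14, L6, and amber-code grants amber-pass (Rule 3). [1 rule application]
L29: Holding K14, L6, and amber-code grants amber-pass (Rule 3). Holding amber-pass grants L29 (Rule 7). [2 rule applications]
amber-pass needs fewer.

amber-pass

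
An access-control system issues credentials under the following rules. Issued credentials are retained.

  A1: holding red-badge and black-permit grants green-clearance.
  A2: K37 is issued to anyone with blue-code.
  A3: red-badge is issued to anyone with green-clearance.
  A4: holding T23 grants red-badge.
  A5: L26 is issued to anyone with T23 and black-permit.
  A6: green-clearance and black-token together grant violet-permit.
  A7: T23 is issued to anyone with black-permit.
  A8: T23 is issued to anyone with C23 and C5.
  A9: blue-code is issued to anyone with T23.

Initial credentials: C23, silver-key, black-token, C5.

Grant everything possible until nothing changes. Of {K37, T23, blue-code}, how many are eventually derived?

Holding C23 and C5 grants T23 (A8).
Holding T23 grants blue-code (A9).
Holding blue-code grants K37 (A2).
K37: reached.
T23: reached.
blue-code: reached.
All 3 are reached.

3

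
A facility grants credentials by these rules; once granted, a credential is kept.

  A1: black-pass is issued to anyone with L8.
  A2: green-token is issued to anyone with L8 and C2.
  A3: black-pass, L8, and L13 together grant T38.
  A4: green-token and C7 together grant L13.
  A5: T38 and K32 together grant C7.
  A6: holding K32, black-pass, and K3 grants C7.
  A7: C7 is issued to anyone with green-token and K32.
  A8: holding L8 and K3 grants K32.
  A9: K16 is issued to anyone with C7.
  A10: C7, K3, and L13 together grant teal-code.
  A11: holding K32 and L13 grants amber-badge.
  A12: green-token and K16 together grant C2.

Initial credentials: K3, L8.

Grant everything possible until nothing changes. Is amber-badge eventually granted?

amber-badge would need K32 and L13 (A11), but L13 is never granted.

No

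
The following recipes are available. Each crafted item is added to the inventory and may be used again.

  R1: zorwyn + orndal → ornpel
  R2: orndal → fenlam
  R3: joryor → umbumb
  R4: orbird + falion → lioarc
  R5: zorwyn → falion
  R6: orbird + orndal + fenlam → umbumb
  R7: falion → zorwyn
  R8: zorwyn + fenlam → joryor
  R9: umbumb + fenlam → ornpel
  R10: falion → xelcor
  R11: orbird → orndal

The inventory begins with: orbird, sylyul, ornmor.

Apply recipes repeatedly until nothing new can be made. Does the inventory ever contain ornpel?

Using R11, orbird makes orndal.
Using R2, orndal makes fenlam.
Using R6, orbird, orndal, and fenlam make umbumb.
umbumb + fenlam → ornpel (R9).

Yes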